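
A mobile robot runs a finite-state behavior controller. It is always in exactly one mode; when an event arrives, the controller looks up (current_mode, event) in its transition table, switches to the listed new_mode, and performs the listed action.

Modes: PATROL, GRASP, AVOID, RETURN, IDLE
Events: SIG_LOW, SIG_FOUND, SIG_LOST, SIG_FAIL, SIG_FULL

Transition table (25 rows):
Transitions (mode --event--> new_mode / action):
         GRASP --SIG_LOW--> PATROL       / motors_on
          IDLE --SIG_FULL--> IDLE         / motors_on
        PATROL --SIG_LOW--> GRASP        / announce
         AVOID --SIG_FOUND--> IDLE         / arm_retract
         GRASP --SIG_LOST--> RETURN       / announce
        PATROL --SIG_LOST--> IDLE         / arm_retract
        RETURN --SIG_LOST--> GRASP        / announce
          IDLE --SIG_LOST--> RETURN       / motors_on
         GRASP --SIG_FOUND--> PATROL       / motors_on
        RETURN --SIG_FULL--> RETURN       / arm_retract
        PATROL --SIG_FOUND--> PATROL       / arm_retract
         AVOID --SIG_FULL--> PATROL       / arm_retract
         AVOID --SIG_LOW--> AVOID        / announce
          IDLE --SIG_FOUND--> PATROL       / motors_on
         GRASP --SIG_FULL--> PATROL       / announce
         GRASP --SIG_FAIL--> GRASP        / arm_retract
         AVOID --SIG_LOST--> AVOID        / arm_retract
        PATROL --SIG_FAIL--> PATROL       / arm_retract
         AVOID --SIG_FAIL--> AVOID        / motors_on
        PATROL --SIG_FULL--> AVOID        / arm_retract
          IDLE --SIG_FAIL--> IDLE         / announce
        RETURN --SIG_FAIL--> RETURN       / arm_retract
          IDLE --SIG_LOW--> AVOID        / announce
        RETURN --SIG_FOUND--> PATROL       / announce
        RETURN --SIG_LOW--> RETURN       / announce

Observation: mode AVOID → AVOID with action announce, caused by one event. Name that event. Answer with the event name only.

SIG_LOW

try SIG_LOW: (AVOID, SIG_LOW) → (AVOID, announce)  ← matches
try SIG_FOUND: (AVOID, SIG_FOUND) → (IDLE, arm_retract)
try SIG_LOST: (AVOID, SIG_LOST) → (AVOID, arm_retract)
try SIG_FAIL: (AVOID, SIG_FAIL) → (AVOID, motors_on)
try SIG_FULL: (AVOID, SIG_FULL) → (PATROL, arm_retract)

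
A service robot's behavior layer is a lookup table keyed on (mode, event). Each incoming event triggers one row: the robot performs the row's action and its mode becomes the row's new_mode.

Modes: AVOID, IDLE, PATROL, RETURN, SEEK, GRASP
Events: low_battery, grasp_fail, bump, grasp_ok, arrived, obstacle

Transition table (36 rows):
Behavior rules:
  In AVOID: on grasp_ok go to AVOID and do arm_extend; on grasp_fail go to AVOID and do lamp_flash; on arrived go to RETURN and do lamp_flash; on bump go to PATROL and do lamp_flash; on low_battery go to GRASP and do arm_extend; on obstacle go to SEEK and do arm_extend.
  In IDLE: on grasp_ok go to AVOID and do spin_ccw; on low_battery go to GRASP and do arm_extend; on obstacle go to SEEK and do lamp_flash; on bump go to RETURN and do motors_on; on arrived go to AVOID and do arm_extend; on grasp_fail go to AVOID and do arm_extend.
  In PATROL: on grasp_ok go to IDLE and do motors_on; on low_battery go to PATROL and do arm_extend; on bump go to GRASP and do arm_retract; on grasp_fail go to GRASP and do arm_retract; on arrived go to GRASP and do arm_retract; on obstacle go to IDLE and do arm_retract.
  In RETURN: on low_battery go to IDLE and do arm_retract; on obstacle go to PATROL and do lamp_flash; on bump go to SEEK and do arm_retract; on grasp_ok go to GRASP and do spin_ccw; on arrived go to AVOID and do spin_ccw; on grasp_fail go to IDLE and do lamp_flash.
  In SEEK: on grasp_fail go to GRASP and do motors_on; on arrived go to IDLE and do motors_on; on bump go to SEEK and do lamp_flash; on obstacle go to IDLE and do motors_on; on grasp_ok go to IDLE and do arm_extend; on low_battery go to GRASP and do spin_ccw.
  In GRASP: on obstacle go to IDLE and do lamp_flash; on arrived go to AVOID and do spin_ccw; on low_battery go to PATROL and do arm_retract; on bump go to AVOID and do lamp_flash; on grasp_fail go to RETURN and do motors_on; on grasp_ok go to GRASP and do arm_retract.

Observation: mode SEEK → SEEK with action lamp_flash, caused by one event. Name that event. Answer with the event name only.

bump

try low_battery: (SEEK, low_battery) → (GRASP, spin_ccw)
try grasp_fail: (SEEK, grasp_fail) → (GRASP, motors_on)
try bump: (SEEK, bump) → (SEEK, lamp_flash)  ← matches
try grasp_ok: (SEEK, grasp_ok) → (IDLE, arm_extend)
try arrived: (SEEK, arrived) → (IDLE, motors_on)
try obstacle: (SEEK, obstacle) → (IDLE, motors_on)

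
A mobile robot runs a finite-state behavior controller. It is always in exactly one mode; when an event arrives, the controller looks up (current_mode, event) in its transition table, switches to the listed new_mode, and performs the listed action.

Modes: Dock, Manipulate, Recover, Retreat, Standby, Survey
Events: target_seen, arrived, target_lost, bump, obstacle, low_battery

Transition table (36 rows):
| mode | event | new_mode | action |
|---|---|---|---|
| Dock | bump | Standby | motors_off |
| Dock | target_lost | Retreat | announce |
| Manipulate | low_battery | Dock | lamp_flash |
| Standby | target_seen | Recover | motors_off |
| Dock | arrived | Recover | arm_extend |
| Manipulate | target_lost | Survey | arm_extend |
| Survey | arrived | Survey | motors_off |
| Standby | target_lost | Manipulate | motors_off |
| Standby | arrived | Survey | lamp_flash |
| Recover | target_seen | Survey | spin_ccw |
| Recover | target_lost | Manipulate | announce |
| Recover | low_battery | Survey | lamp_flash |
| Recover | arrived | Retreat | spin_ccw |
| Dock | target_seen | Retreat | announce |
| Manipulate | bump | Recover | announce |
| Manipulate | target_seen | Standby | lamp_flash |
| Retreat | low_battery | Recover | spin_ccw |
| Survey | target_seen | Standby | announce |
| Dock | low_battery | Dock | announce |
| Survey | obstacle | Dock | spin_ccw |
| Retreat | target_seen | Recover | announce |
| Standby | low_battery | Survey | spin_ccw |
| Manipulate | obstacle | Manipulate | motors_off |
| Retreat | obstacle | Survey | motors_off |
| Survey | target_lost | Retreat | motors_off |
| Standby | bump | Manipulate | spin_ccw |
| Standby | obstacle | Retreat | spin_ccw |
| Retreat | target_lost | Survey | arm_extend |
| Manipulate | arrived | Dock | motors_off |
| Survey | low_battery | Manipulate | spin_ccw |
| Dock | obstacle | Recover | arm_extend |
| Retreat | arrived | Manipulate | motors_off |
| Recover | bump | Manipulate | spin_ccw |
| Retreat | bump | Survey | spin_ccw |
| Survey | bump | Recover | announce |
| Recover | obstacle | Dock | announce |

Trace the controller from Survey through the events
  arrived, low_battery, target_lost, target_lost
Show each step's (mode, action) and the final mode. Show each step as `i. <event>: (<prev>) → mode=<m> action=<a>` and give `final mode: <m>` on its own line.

final mode: Retreat

1. arrived: (Survey) → mode=Survey action=motors_off
2. low_battery: (Survey) → mode=Manipulate action=spin_ccw
3. target_lost: (Manipulate) → mode=Survey action=arm_extend
4. target_lost: (Survey) → mode=Retreat action=motors_off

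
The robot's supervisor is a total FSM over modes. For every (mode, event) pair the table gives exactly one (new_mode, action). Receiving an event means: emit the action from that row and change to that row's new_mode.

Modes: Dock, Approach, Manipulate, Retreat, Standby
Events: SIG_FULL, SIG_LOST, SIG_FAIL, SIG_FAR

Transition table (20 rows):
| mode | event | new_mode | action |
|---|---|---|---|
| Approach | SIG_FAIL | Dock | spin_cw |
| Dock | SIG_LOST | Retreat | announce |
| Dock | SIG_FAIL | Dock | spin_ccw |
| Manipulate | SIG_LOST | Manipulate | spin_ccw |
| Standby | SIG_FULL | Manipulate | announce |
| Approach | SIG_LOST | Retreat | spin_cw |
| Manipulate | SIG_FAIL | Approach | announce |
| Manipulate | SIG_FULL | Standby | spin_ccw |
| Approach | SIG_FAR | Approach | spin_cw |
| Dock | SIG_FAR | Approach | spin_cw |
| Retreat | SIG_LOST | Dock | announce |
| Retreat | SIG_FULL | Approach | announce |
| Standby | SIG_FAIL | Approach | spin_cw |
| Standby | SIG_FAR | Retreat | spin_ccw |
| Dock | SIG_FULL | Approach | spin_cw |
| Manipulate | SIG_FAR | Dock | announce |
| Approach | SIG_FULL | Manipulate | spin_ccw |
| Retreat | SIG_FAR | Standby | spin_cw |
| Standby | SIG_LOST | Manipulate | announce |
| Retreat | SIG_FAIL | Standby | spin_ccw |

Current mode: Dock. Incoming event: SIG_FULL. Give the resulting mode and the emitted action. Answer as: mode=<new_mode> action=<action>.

current mode = Dock; filter table to that mode:
  (Dock, SIG_LOST) → (Retreat, announce)
  (Dock, SIG_FAIL) → (Dock, spin_ccw)
  (Dock, SIG_FAR) → (Approach, spin_cw)
  (Dock, SIG_FULL) → (Approach, spin_cw)  ← event matches
event = SIG_FULL selects (Approach, spin_cw)

mode=Approach action=spin_cw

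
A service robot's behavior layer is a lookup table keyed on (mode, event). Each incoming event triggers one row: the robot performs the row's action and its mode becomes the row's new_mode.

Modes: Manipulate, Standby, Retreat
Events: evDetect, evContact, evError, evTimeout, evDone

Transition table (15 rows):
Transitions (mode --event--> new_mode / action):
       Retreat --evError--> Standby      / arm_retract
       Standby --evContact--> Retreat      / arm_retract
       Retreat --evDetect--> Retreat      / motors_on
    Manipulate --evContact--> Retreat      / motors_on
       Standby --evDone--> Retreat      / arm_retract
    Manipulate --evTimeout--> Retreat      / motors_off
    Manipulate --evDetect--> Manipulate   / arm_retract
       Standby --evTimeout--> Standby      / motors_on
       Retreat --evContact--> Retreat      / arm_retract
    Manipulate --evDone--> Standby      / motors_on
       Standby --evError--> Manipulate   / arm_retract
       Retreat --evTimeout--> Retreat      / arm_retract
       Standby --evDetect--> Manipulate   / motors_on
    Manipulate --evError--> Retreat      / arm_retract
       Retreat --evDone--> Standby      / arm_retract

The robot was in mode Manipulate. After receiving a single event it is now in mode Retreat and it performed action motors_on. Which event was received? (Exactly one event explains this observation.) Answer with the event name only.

try evDetect: (Manipulate, evDetect) → (Manipulate, arm_retract)
try evContact: (Manipulate, evContact) → (Retreat, motors_on)  ← matches
try evError: (Manipulate, evError) → (Retreat, arm_retract)
try evTimeout: (Manipulate, evTimeout) → (Retreat, motors_off)
try evDone: (Manipulate, evDone) → (Standby, motors_on)

evContact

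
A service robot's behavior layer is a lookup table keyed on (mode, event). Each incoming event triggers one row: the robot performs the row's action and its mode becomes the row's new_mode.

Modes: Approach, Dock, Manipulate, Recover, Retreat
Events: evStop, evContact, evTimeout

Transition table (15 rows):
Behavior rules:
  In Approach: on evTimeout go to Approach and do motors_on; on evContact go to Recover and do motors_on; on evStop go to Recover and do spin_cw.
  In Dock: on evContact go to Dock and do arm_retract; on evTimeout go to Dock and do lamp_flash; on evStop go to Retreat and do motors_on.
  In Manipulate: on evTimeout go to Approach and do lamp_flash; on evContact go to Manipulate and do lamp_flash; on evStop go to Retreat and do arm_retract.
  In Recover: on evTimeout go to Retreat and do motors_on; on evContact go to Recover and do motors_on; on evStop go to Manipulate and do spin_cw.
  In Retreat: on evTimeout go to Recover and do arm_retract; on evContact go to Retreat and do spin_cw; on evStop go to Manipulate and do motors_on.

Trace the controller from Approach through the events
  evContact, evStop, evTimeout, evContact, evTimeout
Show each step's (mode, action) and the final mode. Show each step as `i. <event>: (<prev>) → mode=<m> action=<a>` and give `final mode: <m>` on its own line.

final mode: Retreat

1. evContact: (Approach) → mode=Recover action=motors_on
2. evStop: (Recover) → mode=Manipulate action=spin_cw
3. evTimeout: (Manipulate) → mode=Approach action=lamp_flash
4. evContact: (Approach) → mode=Recover action=motors_on
5. evTimeout: (Recover) → mode=Retreat action=motors_on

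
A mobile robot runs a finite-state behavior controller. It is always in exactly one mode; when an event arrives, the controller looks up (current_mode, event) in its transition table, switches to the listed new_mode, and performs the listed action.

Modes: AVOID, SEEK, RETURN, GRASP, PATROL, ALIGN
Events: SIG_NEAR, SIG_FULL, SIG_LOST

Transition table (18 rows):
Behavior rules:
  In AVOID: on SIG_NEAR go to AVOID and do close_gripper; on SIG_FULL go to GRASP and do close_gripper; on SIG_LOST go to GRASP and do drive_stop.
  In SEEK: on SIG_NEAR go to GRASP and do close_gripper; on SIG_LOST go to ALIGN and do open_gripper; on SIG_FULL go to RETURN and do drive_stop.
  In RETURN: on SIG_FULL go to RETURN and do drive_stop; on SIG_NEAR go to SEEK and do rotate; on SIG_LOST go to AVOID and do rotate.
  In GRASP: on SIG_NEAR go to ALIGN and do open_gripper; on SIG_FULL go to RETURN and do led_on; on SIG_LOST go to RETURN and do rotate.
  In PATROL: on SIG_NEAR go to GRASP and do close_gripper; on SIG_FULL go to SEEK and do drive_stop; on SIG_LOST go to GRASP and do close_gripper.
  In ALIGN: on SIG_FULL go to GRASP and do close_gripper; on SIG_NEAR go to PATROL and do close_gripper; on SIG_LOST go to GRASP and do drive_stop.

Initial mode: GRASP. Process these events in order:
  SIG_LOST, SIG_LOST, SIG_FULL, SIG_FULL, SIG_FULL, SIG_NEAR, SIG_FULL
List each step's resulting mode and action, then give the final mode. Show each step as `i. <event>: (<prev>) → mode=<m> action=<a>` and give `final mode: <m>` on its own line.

final mode: RETURN

1. SIG_LOST: (GRASP) → mode=RETURN action=rotate
2. SIG_LOST: (RETURN) → mode=AVOID action=rotate
3. SIG_FULL: (AVOID) → mode=GRASP action=close_gripper
4. SIG_FULL: (GRASP) → mode=RETURN action=led_on
5. SIG_FULL: (RETURN) → mode=RETURN action=drive_stop
6. SIG_NEAR: (RETURN) → mode=SEEK action=rotate
7. SIG_FULL: (SEEK) → mode=RETURN action=drive_stop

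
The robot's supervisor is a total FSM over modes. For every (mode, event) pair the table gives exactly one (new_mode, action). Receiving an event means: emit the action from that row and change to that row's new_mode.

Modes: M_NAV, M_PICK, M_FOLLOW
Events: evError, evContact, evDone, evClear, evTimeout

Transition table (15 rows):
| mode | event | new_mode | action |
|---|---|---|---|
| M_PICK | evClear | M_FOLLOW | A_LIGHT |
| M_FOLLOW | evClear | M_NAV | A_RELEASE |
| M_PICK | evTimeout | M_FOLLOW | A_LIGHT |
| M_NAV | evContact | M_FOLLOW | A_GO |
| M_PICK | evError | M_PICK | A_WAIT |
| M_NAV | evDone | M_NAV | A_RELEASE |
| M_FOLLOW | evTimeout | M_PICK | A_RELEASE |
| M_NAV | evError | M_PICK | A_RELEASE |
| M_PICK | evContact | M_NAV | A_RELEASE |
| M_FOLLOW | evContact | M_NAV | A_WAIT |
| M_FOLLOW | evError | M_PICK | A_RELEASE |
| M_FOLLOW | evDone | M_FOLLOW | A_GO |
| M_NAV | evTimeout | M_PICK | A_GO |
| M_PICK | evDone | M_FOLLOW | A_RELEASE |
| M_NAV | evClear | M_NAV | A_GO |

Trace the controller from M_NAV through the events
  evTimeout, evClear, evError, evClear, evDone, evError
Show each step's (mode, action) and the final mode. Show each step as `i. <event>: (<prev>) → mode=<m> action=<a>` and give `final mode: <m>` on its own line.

1. evTimeout: (M_NAV) → mode=M_PICK action=A_GO
2. evClear: (M_PICK) → mode=M_FOLLOW action=A_LIGHT
3. evError: (M_FOLLOW) → mode=M_PICK action=A_RELEASE
4. evClear: (M_PICK) → mode=M_FOLLOW action=A_LIGHT
5. evDone: (M_FOLLOW) → mode=M_FOLLOW action=A_GO
6. evError: (M_FOLLOW) → mode=M_PICK action=A_RELEASE

final mode: M_PICK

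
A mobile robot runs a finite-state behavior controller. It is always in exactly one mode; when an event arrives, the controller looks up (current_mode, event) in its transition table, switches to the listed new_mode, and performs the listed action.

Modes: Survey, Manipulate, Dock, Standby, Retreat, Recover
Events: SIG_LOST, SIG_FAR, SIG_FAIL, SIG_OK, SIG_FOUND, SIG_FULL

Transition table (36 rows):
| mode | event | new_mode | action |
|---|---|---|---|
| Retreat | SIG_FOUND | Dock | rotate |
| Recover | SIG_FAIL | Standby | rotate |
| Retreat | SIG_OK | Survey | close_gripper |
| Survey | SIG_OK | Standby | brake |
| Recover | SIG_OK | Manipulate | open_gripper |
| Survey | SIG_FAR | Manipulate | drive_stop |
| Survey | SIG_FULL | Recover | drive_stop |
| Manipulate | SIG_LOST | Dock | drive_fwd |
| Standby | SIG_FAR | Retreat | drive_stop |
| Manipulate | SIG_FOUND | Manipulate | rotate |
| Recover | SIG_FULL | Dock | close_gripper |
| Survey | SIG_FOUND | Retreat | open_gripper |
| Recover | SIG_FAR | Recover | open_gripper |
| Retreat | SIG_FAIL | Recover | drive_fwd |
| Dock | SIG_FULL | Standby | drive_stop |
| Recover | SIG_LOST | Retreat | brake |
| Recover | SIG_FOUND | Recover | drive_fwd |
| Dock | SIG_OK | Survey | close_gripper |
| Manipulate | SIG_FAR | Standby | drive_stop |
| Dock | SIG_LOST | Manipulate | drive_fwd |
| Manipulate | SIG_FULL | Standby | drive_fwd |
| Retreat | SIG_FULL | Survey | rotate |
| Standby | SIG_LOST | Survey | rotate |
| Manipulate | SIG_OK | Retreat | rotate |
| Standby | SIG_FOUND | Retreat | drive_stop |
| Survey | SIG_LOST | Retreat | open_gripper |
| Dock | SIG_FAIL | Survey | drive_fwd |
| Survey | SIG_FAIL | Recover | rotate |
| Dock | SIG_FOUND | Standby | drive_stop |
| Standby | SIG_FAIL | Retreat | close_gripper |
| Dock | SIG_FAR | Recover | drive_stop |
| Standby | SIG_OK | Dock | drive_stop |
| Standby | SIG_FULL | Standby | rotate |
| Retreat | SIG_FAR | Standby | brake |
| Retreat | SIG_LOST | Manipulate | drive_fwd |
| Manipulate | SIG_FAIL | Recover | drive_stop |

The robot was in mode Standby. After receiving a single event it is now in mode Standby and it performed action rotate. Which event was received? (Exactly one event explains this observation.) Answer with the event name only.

try SIG_LOST: (Standby, SIG_LOST) → (Survey, rotate)
try SIG_FAR: (Standby, SIG_FAR) → (Retreat, drive_stop)
try SIG_FAIL: (Standby, SIG_FAIL) → (Retreat, close_gripper)
try SIG_OK: (Standby, SIG_OK) → (Dock, drive_stop)
try SIG_FOUND: (Standby, SIG_FOUND) → (Retreat, drive_stop)
try SIG_FULL: (Standby, SIG_FULL) → (Standby, rotate)  ← matches

SIG_FULL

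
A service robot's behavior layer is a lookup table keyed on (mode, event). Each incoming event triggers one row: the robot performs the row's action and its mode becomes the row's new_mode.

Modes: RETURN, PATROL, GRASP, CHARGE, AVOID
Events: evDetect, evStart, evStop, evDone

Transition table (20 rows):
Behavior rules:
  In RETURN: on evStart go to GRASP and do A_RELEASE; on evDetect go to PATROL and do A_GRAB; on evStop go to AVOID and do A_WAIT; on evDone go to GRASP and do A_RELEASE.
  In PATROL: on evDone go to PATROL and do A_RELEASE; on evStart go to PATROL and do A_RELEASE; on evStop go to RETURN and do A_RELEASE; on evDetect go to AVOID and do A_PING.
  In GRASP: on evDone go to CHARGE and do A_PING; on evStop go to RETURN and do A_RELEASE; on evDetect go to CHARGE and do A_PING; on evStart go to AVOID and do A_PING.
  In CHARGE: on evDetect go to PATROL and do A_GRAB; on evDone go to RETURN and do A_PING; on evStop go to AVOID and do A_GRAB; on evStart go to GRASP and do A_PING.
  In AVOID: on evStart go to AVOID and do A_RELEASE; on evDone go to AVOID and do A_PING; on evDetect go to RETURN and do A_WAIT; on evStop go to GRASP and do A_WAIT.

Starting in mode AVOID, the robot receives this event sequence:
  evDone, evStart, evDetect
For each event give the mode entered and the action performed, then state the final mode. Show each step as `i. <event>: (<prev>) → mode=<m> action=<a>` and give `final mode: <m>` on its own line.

1. evDone: (AVOID) → mode=AVOID action=A_PING
2. evStart: (AVOID) → mode=AVOID action=A_RELEASE
3. evDetect: (AVOID) → mode=RETURN action=A_WAIT

final mode: RETURN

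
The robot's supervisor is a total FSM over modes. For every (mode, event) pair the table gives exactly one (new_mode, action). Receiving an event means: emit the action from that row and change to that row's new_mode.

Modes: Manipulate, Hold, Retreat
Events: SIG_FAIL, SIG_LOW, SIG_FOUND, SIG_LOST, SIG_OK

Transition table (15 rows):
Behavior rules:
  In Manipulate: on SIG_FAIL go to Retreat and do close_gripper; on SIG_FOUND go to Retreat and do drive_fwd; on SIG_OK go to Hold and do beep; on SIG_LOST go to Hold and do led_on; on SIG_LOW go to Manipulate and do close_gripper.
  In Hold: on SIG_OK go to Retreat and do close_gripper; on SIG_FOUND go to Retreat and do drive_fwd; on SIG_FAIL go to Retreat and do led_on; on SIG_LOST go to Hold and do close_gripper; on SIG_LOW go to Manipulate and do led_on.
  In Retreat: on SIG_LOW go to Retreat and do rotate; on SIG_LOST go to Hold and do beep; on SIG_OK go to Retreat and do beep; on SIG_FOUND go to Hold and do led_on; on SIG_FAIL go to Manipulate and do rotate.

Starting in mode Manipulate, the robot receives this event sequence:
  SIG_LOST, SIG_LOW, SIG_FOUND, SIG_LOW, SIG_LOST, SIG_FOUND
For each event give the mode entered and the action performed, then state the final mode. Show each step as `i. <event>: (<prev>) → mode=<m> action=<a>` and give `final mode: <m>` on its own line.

final mode: Retreat

1. SIG_LOST: (Manipulate) → mode=Hold action=led_on
2. SIG_LOW: (Hold) → mode=Manipulate action=led_on
3. SIG_FOUND: (Manipulate) → mode=Retreat action=drive_fwd
4. SIG_LOW: (Retreat) → mode=Retreat action=rotate
5. SIG_LOST: (Retreat) → mode=Hold action=beep
6. SIG_FOUND: (Hold) → mode=Retreat action=drive_fwd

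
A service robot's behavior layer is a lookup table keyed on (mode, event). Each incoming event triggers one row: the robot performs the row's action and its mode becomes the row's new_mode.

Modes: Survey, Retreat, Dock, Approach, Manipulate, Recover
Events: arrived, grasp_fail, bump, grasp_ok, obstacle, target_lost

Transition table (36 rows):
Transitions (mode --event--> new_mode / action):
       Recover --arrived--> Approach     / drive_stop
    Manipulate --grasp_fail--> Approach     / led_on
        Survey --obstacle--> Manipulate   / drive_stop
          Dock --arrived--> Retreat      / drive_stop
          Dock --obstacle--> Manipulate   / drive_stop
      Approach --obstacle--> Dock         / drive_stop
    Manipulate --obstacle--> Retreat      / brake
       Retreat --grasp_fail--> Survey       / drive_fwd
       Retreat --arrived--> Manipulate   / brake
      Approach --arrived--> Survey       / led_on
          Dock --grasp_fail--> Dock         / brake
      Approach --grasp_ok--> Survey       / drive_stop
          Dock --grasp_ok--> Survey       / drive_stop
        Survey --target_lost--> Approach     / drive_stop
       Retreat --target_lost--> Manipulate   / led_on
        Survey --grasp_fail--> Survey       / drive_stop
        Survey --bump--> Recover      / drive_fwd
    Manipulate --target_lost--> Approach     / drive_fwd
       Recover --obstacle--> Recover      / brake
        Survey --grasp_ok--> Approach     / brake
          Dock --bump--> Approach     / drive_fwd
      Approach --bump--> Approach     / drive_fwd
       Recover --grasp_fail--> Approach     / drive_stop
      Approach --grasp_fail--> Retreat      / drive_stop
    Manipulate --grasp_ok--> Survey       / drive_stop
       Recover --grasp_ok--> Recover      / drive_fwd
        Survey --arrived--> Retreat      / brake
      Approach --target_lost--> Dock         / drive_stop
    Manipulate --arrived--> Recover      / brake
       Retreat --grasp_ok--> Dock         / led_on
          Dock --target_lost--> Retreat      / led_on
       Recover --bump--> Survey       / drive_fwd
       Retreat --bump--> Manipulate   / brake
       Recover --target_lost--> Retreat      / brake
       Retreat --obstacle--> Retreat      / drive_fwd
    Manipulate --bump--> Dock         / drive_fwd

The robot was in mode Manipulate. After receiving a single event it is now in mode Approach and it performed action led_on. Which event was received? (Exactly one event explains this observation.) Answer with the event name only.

grasp_fail

try arrived: (Manipulate, arrived) → (Recover, brake)
try grasp_fail: (Manipulate, grasp_fail) → (Approach, led_on)  ← matches
try bump: (Manipulate, bump) → (Dock, drive_fwd)
try grasp_ok: (Manipulate, grasp_ok) → (Survey, drive_stop)
try obstacle: (Manipulate, obstacle) → (Retreat, brake)
try target_lost: (Manipulate, target_lost) → (Approach, drive_fwd)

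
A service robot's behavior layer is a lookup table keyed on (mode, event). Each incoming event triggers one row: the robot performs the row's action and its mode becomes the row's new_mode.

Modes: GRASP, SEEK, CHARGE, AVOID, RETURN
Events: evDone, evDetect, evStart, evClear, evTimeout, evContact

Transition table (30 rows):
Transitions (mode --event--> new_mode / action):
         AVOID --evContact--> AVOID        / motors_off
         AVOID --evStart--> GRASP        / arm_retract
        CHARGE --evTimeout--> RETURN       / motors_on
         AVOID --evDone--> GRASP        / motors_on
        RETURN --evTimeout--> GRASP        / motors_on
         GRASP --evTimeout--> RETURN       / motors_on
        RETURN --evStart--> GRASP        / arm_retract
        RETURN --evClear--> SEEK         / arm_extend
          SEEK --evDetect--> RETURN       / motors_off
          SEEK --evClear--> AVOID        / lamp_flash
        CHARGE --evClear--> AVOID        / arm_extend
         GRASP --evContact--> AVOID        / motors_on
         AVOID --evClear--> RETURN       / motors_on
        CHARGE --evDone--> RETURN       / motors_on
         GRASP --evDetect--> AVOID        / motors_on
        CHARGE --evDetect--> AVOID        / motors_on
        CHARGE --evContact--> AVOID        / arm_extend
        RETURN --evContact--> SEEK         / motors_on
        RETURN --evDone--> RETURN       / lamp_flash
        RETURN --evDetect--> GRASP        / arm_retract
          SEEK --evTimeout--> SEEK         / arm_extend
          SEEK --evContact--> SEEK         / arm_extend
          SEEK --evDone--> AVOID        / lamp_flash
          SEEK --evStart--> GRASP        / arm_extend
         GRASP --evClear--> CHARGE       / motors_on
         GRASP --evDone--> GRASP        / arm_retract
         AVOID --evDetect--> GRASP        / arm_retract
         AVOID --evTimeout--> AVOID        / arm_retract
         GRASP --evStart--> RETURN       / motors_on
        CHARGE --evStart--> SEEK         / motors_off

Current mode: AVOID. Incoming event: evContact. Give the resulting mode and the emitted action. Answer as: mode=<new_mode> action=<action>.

mode=AVOID action=motors_off

current mode = AVOID; filter table to that mode:
  (AVOID, evContact) → (AVOID, motors_off)  ← event matches
  (AVOID, evStart) → (GRASP, arm_retract)
  (AVOID, evDone) → (GRASP, motors_on)
  (AVOID, evClear) → (RETURN, motors_on)
  (AVOID, evDetect) → (GRASP, arm_retract)
  (AVOID, evTimeout) → (AVOID, arm_retract)
event = evContact selects (AVOID, motors_off)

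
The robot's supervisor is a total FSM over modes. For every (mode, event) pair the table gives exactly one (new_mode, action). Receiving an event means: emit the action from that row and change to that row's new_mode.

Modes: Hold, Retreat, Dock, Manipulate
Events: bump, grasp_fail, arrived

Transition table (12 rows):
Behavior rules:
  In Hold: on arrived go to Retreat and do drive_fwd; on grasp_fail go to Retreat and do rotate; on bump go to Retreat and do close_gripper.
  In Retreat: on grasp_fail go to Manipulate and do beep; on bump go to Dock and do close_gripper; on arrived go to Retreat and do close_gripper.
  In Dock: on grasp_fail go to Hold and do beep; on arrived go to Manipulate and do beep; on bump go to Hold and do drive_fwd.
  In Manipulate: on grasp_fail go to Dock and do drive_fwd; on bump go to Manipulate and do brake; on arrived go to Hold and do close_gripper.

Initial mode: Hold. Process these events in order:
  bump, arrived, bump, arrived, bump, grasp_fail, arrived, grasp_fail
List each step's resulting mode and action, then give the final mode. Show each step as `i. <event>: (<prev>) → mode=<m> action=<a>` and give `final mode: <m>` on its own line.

final mode: Dock

1. bump: (Hold) → mode=Retreat action=close_gripper
2. arrived: (Retreat) → mode=Retreat action=close_gripper
3. bump: (Retreat) → mode=Dock action=close_gripper
4. arrived: (Dock) → mode=Manipulate action=beep
5. bump: (Manipulate) → mode=Manipulate action=brake
6. grasp_fail: (Manipulate) → mode=Dock action=drive_fwd
7. arrived: (Dock) → mode=Manipulate action=beep
8. grasp_fail: (Manipulate) → mode=Dock action=drive_fwd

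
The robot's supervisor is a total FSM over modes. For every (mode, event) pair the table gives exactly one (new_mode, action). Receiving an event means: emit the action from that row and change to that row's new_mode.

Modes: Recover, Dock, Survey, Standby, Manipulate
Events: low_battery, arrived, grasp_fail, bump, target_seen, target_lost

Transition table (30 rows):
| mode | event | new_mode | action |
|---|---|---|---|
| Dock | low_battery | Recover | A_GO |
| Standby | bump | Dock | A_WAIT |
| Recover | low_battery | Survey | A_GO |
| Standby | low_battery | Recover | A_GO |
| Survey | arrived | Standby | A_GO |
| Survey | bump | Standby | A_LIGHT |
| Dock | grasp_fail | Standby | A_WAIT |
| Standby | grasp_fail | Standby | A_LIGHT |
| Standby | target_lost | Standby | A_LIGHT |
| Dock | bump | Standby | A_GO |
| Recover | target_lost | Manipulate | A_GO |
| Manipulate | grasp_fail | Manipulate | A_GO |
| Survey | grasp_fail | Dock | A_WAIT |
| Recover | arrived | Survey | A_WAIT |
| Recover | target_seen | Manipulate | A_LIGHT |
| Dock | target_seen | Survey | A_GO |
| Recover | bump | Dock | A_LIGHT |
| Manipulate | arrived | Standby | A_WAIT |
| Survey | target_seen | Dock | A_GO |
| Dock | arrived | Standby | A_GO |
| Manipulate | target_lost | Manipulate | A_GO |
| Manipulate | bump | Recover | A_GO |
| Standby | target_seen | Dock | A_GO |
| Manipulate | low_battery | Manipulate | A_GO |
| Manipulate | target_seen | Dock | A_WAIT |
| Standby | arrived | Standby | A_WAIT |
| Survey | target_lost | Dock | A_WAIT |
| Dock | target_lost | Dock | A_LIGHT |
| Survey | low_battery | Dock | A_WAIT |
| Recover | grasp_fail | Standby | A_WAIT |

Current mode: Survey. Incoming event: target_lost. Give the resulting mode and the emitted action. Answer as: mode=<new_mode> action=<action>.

mode=Dock action=A_WAIT

current mode = Survey; filter table to that mode:
  (Survey, arrived) → (Standby, A_GO)
  (Survey, bump) → (Standby, A_LIGHT)
  (Survey, grasp_fail) → (Dock, A_WAIT)
  (Survey, target_seen) → (Dock, A_GO)
  (Survey, target_lost) → (Dock, A_WAIT)  ← event matches
  (Survey, low_battery) → (Dock, A_WAIT)
event = target_lost selects (Dock, A_WAIT)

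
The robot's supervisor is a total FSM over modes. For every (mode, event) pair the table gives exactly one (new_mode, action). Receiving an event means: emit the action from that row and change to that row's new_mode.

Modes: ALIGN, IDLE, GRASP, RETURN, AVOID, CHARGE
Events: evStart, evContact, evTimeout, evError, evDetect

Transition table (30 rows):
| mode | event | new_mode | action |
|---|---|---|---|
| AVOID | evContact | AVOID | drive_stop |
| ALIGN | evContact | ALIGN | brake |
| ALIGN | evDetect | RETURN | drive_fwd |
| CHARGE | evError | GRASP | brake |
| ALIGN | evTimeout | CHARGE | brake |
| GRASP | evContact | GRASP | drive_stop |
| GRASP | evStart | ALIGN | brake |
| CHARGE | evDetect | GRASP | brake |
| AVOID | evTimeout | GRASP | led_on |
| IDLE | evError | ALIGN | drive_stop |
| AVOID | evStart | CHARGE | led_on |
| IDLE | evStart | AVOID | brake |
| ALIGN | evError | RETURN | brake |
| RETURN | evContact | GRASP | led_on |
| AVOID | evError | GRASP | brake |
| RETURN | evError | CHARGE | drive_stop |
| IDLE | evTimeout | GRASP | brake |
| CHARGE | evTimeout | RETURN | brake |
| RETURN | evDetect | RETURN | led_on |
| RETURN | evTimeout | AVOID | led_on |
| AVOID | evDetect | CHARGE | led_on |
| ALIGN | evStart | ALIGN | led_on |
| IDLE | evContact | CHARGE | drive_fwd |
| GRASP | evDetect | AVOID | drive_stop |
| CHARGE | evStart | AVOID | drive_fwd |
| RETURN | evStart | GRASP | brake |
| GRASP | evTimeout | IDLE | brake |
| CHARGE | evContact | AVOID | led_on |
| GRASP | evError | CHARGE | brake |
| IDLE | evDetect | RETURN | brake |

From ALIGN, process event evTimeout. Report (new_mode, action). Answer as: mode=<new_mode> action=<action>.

current mode = ALIGN; filter table to that mode:
  (ALIGN, evContact) → (ALIGN, brake)
  (ALIGN, evDetect) → (RETURN, drive_fwd)
  (ALIGN, evTimeout) → (CHARGE, brake)  ← event matches
  (ALIGN, evError) → (RETURN, brake)
  (ALIGN, evStart) → (ALIGN, led_on)
event = evTimeout selects (CHARGE, brake)

mode=CHARGE action=brake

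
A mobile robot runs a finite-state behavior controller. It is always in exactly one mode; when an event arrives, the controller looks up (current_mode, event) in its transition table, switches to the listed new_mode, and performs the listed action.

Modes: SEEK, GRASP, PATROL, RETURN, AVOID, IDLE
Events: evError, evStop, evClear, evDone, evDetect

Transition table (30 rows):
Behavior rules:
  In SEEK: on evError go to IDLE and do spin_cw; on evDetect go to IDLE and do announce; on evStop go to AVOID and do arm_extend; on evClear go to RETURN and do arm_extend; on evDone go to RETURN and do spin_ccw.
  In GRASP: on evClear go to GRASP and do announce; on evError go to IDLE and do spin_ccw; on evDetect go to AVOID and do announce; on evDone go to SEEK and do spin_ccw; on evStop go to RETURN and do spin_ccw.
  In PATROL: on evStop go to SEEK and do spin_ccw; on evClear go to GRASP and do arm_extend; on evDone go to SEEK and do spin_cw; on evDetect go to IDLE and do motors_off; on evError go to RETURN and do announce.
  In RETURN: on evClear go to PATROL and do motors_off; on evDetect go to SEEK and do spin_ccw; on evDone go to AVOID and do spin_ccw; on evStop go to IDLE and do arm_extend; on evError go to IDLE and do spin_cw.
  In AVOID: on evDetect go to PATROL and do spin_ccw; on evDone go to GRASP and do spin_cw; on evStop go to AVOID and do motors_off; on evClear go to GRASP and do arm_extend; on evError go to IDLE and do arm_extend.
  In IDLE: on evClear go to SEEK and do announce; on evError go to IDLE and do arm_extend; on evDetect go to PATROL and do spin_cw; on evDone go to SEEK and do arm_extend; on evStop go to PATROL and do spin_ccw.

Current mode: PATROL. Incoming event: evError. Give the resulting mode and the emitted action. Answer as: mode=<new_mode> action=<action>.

current mode = PATROL; filter table to that mode:
  (PATROL, evStop) → (SEEK, spin_ccw)
  (PATROL, evClear) → (GRASP, arm_extend)
  (PATROL, evDone) → (SEEK, spin_cw)
  (PATROL, evDetect) → (IDLE, motors_off)
  (PATROL, evError) → (RETURN, announce)  ← event matches
event = evError selects (RETURN, announce)

mode=RETURN action=announce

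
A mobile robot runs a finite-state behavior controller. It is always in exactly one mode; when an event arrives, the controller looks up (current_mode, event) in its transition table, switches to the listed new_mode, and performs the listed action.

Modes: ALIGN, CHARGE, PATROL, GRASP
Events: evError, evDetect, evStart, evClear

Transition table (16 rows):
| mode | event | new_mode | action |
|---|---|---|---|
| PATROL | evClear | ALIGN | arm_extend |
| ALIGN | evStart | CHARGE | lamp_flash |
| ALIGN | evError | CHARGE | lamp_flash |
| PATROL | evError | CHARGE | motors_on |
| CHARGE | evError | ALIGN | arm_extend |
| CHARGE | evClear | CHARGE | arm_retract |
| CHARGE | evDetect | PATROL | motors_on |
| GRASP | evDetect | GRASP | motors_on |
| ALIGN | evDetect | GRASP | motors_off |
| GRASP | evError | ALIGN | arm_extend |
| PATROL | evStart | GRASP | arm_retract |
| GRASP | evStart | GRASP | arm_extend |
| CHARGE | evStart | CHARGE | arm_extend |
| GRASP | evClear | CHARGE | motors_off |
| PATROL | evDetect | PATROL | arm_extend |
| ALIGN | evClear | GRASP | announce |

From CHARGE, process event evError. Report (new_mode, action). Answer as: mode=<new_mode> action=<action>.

mode=ALIGN action=arm_extend

current mode = CHARGE; filter table to that mode:
  (CHARGE, evError) → (ALIGN, arm_extend)  ← event matches
  (CHARGE, evClear) → (CHARGE, arm_retract)
  (CHARGE, evDetect) → (PATROL, motors_on)
  (CHARGE, evStart) → (CHARGE, arm_extend)
event = evError selects (ALIGN, arm_extend)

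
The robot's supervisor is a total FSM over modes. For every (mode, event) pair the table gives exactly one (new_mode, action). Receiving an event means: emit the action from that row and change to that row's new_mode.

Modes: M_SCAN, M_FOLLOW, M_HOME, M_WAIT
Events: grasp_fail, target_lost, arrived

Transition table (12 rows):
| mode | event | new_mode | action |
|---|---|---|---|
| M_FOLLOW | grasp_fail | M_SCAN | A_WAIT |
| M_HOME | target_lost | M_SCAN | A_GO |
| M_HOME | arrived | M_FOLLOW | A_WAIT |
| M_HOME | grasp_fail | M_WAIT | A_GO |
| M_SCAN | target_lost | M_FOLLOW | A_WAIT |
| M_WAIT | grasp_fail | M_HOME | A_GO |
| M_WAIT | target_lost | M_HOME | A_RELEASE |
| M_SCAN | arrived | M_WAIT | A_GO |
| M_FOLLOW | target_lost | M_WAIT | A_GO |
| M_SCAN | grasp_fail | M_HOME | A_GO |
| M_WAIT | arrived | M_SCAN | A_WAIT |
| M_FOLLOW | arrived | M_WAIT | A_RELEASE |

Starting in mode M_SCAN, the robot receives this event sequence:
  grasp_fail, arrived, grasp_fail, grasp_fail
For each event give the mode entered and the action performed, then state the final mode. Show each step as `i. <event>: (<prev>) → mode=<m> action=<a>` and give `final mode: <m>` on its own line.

final mode: M_HOME

1. grasp_fail: (M_SCAN) → mode=M_HOME action=A_GO
2. arrived: (M_HOME) → mode=M_FOLLOW action=A_WAIT
3. grasp_fail: (M_FOLLOW) → mode=M_SCAN action=A_WAIT
4. grasp_fail: (M_SCAN) → mode=M_HOME action=A_GO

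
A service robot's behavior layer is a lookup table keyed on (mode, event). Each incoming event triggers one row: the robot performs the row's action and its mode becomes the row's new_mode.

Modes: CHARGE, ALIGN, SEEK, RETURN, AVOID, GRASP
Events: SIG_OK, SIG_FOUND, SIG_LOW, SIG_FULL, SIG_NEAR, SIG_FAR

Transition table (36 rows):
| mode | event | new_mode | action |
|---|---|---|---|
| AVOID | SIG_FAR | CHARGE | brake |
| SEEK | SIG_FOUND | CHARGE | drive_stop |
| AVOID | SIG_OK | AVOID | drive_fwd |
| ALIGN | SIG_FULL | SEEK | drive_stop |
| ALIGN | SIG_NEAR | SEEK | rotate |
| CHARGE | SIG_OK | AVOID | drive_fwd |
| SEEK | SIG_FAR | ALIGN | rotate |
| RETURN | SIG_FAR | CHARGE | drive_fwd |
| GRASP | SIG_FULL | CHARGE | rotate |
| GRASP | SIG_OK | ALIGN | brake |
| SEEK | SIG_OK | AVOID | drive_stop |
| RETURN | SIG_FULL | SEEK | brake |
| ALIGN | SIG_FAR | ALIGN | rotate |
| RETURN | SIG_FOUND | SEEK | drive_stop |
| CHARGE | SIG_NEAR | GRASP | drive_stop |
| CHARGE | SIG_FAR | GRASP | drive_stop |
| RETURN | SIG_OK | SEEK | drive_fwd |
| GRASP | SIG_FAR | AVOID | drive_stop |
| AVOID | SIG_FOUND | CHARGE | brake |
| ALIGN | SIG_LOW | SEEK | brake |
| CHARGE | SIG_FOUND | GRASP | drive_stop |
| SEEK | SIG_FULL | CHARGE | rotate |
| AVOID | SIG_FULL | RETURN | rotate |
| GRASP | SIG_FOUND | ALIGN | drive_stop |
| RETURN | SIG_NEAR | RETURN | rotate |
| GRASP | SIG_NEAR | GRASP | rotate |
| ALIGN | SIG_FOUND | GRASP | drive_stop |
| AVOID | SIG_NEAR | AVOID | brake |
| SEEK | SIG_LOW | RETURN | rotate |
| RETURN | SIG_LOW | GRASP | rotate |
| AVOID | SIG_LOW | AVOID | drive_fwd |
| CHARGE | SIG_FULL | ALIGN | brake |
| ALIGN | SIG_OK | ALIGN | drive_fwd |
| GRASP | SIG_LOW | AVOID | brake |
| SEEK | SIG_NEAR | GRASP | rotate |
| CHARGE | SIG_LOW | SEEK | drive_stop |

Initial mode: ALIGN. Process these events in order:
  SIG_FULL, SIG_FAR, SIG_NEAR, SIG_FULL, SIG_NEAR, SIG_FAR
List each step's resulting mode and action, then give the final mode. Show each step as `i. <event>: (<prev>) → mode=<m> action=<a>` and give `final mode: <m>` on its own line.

1. SIG_FULL: (ALIGN) → mode=SEEK action=drive_stop
2. SIG_FAR: (SEEK) → mode=ALIGN action=rotate
3. SIG_NEAR: (ALIGN) → mode=SEEK action=rotate
4. SIG_FULL: (SEEK) → mode=CHARGE action=rotate
5. SIG_NEAR: (CHARGE) → mode=GRASP action=drive_stop
6. SIG_FAR: (GRASP) → mode=AVOID action=drive_stop

final mode: AVOID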